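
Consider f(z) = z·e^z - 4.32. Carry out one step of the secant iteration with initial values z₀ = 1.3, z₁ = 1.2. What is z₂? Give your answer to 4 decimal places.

1.2427

f(1.3) = 0.450086, f(1.2) = -0.335860
z₂ = 1.200000 − (-0.335860)·(1.200000 − 1.300000) / (-0.335860 − 0.450086) = 1.200000 − (0.033586)/(-0.785945) = 1.242733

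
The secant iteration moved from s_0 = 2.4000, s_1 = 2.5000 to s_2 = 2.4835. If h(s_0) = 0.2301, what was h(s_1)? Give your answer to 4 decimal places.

-0.0455

The secant line through (2.4000, 0.2301) and (2.5000, h(s_1)) crosses zero at s_2 = 2.4835.
So (2.4000, 0.2301), (2.5000, h(s_1)), (2.4835, 0) are collinear:
h(s_1) = 0.2301 · (2.5000 − 2.4835) / (2.4000 − 2.4835) = 0.2301 · (0.016500)/(-0.083500) = -0.045469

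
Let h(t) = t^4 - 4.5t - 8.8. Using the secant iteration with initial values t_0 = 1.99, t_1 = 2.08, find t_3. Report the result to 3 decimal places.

h(1.99) = -2.07261, h(2.08) = 0.55774
t_2 = 2.08000 − 0.55774·(2.08000 − 1.99000) / (0.55774 − (-2.07261)) = 2.08000 − (0.05020)/(2.63034) = 2.06092
h(2.06092) = -0.03392
t_3 = 2.06092 − (-0.03392)·(2.06092 − 2.08000) / (-0.03392 − 0.55774) = 2.06092 − (0.00065)/(-0.59165) = 2.06201

2.062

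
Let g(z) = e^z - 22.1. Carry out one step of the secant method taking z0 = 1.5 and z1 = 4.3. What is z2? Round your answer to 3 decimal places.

2.213

g(1.5) = -17.61831, g(4.3) = 51.59979
z2 = 4.30000 − 51.59979·(4.30000 − 1.50000) / (51.59979 − (-17.61831)) = 4.30000 − (144.47942)/(69.21810) = 2.21269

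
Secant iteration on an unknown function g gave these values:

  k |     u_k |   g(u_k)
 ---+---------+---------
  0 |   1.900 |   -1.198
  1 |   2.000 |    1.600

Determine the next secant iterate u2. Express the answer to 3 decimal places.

u2 = 2.000 − 1.600·(2.000 − 1.900) / (1.600 − (-1.198))
   = 2.000 − (0.16000)/(2.79800) = 1.94282

1.943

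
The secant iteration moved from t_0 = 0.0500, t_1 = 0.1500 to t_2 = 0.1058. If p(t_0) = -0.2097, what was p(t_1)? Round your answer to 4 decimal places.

0.1661

The secant line through (0.0500, -0.2097) and (0.1500, p(t_1)) crosses zero at t_2 = 0.1058.
So (0.0500, -0.2097), (0.1500, p(t_1)), (0.1058, 0) are collinear:
p(t_1) = -0.2097 · (0.1500 − 0.1058) / (0.0500 − 0.1058) = -0.2097 · (0.044200)/(-0.055800) = 0.166106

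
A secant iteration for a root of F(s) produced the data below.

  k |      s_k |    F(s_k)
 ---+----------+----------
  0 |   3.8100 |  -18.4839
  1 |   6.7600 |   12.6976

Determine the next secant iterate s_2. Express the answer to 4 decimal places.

5.5587

s_2 = 6.7600 − 12.6976·(6.7600 − 3.8100) / (12.6976 − (-18.4839))
   = 6.7600 − (37.457920)/(31.181500) = 5.558713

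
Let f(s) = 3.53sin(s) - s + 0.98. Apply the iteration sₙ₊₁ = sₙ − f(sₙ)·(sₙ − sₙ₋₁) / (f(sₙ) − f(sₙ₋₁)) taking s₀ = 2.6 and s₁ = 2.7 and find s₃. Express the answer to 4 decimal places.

f(2.6) = 0.199720, f(2.7) = -0.211349
s₂ = 2.700000 − (-0.211349)·(2.700000 − 2.600000) / (-0.211349 − 0.199720) = 2.700000 − (-0.021135)/(-0.411069) = 2.648585
f(2.648585) = 0.002083
s₃ = 2.648585 − 0.002083·(2.648585 − 2.700000) / (0.002083 − (-0.211349)) = 2.648585 − (-0.000107)/(0.213432) = 2.649087

2.6491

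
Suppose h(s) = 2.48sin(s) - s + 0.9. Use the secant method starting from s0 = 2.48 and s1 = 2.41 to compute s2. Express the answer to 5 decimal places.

2.46058

h(2.48) = -0.0563518, h(2.41) = 0.1467779
s2 = 2.4100000 − 0.1467779·(2.4100000 − 2.4800000) / (0.1467779 − (-0.0563518)) = 2.4100000 − (-0.0102745)/(0.2031297) = 2.4605807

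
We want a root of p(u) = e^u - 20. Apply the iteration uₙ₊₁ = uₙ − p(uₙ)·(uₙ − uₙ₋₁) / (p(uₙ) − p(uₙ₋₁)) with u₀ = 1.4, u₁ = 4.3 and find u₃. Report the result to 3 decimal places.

p(1.4) = -15.94480, p(4.3) = 53.69979
u₂ = 4.30000 − 53.69979·(4.30000 − 1.40000) / (53.69979 − (-15.94480)) = 4.30000 − (155.72940)/(69.64459) = 2.06394
p(2.06394) = -12.12305
u₃ = 2.06394 − (-12.12305)·(2.06394 − 4.30000) / (-12.12305 − 53.69979) = 2.06394 − (27.10784)/(-65.82284) = 2.47577

2.476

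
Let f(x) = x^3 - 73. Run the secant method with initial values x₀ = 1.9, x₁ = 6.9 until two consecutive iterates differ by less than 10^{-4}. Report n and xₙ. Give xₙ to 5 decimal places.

f(1.9) = -66.1410000, f(6.9) = 255.5090000
x₂ = 6.9000000 − 255.5090000·(5.0000000)/(321.6500000) = 2.9281517;  |Δ| = 3.9718483
f(2.9281517) = -47.8938149
x₃ = 2.9281517 − (-47.8938149)·(-3.9718483)/(-303.4028149) = 3.5551300;  |Δ| = 0.6269783
f(3.5551300) = -28.0668933
x₄ = 3.5551300 − (-28.0668933)·(0.6269783)/(19.8269217) = 4.4426773;  |Δ| = 0.8875473
f(4.4426773) = 14.6868180
x₅ = 4.4426773 − 14.6868180·(0.8875473)/(42.7537113) = 4.1377857;  |Δ| = 0.3048916
f(4.1377857) = -2.1558497
x₆ = 4.1377857 − (-2.1558497)·(-0.3048916)/(-16.8426677) = 4.1768116;  |Δ| = 0.0390259
f(4.1768116) = -0.1323650
x₇ = 4.1768116 − (-0.1323650)·(0.0390259)/(2.0234847) = 4.1793645;  |Δ| = 0.0025529
f(4.1793645) = 0.0013262
x₈ = 4.1793645 − 0.0013262·(0.0025529)/(0.1336912) = 4.1793392;  |Δ| = 0.0000253
|x₈ − x₇| = 0.0000253 < 10^{-4}

n = 8, xₙ = 4.17934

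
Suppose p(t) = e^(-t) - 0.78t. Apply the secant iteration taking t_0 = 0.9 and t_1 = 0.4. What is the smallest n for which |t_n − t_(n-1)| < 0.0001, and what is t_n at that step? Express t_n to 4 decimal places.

n = 5, t_n = 0.6616

p(0.9) = -0.295430, p(0.4) = 0.358320
t_2 = 0.400000 − 0.358320·(-0.500000)/(0.653750) = 0.674050;  |Δ| = 0.274050
p(0.674050) = -0.016118
t_3 = 0.674050 − (-0.016118)·(0.274050)/(-0.374438) = 0.662253;  |Δ| = 0.011797
p(0.662253) = -0.000869
t_4 = 0.662253 − (-0.000869)·(-0.011797)/(0.015249) = 0.661581;  |Δ| = 0.000672
p(0.661581) = 0.000002
t_5 = 0.661581 − 0.000002·(-0.000672)/(0.000871) = 0.661582;  |Δ| = 0.000002
|t_5 − t_4| = 0.000002 < 0.0001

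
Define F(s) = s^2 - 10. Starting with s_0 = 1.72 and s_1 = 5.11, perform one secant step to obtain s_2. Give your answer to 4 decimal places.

F(1.72) = -7.041600, F(5.11) = 16.112100
s_2 = 5.110000 − 16.112100·(5.110000 − 1.720000) / (16.112100 − (-7.041600)) = 5.110000 − (54.620019)/(23.153700) = 2.750981

2.7510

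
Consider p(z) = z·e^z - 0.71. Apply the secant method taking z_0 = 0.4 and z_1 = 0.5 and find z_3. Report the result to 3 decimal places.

0.452

p(0.4) = -0.11327, p(0.5) = 0.11436
z_2 = 0.50000 − 0.11436·(0.50000 − 0.40000) / (0.11436 − (-0.11327)) = 0.50000 − (0.01144)/(0.22763) = 0.44976
p(0.44976) = -0.00480
z_3 = 0.44976 − (-0.00480)·(0.44976 − 0.50000) / (-0.00480 − 0.11436) = 0.44976 − (0.00024)/(-0.11916) = 0.45179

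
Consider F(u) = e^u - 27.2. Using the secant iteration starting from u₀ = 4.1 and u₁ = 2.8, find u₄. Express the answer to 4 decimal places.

3.2983

F(4.1) = 33.140288, F(2.8) = -10.755353
u₂ = 2.800000 − (-10.755353)·(2.800000 − 4.100000) / (-10.755353 − 33.140288) = 2.800000 − (13.981959)/(-43.895641) = 3.118527
F(3.118527) = -4.586948
u₃ = 3.118527 − (-4.586948)·(3.118527 − 2.800000) / (-4.586948 − (-10.755353)) = 3.118527 − (-1.461068)/(6.168406) = 3.355390
F(3.355390) = 1.456790
u₄ = 3.355390 − 1.456790·(3.355390 − 3.118527) / (1.456790 − (-4.586948)) = 3.355390 − (0.345060)/(6.043738) = 3.298297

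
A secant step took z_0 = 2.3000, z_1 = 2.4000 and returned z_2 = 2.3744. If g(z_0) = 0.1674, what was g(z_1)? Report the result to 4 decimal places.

-0.0576

The secant line through (2.3000, 0.1674) and (2.4000, g(z_1)) crosses zero at z_2 = 2.3744.
So (2.3000, 0.1674), (2.4000, g(z_1)), (2.3744, 0) are collinear:
g(z_1) = 0.1674 · (2.4000 − 2.3744) / (2.3000 − 2.3744) = 0.1674 · (0.025600)/(-0.074400) = -0.057600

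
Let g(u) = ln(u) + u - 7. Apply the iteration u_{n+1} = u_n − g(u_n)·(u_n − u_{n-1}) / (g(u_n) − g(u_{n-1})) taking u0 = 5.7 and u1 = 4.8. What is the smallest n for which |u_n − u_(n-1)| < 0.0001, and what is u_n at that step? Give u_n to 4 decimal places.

n = 4, u_n = 5.3272

g(5.7) = 0.440466, g(4.8) = -0.631384
u2 = 4.800000 − (-0.631384)·(-0.900000)/(-1.071850) = 5.330154;  |Δ| = 0.530154
g(5.330154) = 0.003534
u3 = 5.330154 − 0.003534·(0.530154)/(0.634918) = 5.327203;  |Δ| = 0.002951
g(5.327203) = 0.000029
u4 = 5.327203 − 0.000029·(-0.002951)/(-0.003505) = 5.327178;  |Δ| = 0.000025
|u4 − u3| = 0.000025 < 0.0001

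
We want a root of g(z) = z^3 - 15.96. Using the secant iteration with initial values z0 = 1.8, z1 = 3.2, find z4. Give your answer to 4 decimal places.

2.5214

g(1.8) = -10.128000, g(3.2) = 16.808000
z2 = 3.200000 − 16.808000·(3.200000 − 1.800000) / (16.808000 − (-10.128000)) = 3.200000 − (23.531200)/(26.936000) = 2.326403
g(2.326403) = -3.369151
z3 = 2.326403 − (-3.369151)·(2.326403 − 3.200000) / (-3.369151 − 16.808000) = 2.326403 − (2.943279)/(-20.177151) = 2.472275
g(2.472275) = -0.849096
z4 = 2.472275 − (-0.849096)·(2.472275 − 2.326403) / (-0.849096 − (-3.369151)) = 2.472275 − (-0.123859)/(2.520054) = 2.521425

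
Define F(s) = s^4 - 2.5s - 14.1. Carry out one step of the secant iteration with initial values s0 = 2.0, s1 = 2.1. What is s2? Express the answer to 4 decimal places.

F(2.0) = -3.100000, F(2.1) = 0.098100
s2 = 2.100000 − 0.098100·(2.100000 − 2.000000) / (0.098100 − (-3.100000)) = 2.100000 − (0.009810)/(3.198100) = 2.096933

2.0969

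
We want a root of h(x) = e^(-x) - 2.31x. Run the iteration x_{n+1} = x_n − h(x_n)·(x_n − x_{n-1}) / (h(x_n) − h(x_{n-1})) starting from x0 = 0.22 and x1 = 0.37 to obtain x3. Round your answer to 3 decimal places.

h(0.22) = 0.29432, h(0.37) = -0.16397
x2 = 0.37000 − (-0.16397)·(0.37000 − 0.22000) / (-0.16397 − 0.29432) = 0.37000 − (-0.02459)/(-0.45828) = 0.31633
h(0.31633) = -0.00191
x3 = 0.31633 − (-0.00191)·(0.31633 − 0.37000) / (-0.00191 − (-0.16397)) = 0.31633 − (0.00010)/(0.16205) = 0.31570

0.316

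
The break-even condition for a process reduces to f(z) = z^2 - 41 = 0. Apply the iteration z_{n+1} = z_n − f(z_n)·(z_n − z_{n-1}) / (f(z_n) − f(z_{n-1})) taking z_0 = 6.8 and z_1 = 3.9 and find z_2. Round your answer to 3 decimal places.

6.310

f(6.8) = 5.24000, f(3.9) = -25.79000
z_2 = 3.90000 − (-25.79000)·(3.90000 − 6.80000) / (-25.79000 − 5.24000) = 3.90000 − (74.79100)/(-31.03000) = 6.31028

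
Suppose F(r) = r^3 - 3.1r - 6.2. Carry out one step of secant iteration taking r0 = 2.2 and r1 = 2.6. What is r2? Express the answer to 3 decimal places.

F(2.2) = -2.37200, F(2.6) = 3.31600
r2 = 2.60000 − 3.31600·(2.60000 − 2.20000) / (3.31600 − (-2.37200)) = 2.60000 − (1.32640)/(5.68800) = 2.36681

2.367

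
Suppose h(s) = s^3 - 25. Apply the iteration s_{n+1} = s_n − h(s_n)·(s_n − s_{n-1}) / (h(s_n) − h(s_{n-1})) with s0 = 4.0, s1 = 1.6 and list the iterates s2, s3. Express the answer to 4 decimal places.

h(4.0) = 39.000000, h(1.6) = -20.904000
s2 = 1.600000 − (-20.904000)·(1.600000 − 4.000000) / (-20.904000 − 39.000000) = 1.600000 − (50.169600)/(-59.904000) = 2.437500
h(2.437500) = -10.517822
s3 = 2.437500 − (-10.517822)·(2.437500 − 1.600000) / (-10.517822 − (-20.904000)) = 2.437500 − (-8.808676)/(10.386178) = 3.285615

2.4375, 3.2856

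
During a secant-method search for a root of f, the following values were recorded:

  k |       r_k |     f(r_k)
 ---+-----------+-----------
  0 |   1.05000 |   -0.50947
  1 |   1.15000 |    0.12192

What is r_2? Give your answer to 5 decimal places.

r_2 = 1.15000 − 0.12192·(1.15000 − 1.05000) / (0.12192 − (-0.50947))
   = 1.15000 − (0.0121920)/(0.6313900) = 1.1306902

1.13069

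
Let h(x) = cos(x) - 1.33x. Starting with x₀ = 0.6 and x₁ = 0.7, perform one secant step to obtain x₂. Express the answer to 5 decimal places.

h(0.6) = 0.0273356, h(0.7) = -0.1661578
x₂ = 0.7000000 − (-0.1661578)·(0.7000000 − 0.6000000) / (-0.1661578 − 0.0273356) = 0.7000000 − (-0.0166158)/(-0.1934934) = 0.6141274

0.61413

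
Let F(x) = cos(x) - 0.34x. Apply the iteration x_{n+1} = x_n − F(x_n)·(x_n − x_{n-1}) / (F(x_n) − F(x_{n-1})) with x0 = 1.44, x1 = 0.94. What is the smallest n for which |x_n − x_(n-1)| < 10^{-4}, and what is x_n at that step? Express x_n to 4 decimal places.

F(1.44) = -0.359176, F(0.94) = 0.270188
x2 = 0.940000 − 0.270188·(-0.500000)/(0.629364) = 1.154652;  |Δ| = 0.214652
F(1.154652) = 0.011656
x3 = 1.154652 − 0.011656·(0.214652)/(-0.258532) = 1.164329;  |Δ| = 0.009677
F(1.164329) = -0.000505
x4 = 1.164329 − (-0.000505)·(0.009677)/(-0.012161) = 1.163927;  |Δ| = 0.000402
F(1.163927) = 0.000001
x5 = 1.163927 − 0.000001·(-0.000402)/(0.000506) = 1.163928;  |Δ| = 0.000001
|x5 − x4| = 0.000001 < 10^{-4}

n = 5, x_n = 1.1639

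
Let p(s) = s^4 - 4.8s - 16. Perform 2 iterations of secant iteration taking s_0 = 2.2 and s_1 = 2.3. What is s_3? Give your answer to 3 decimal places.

2.278

p(2.2) = -3.13440, p(2.3) = 0.94410
s_2 = 2.30000 − 0.94410·(2.30000 − 2.20000) / (0.94410 − (-3.13440)) = 2.30000 − (0.09441)/(4.07850) = 2.27685
p(2.27685) = -0.05447
s_3 = 2.27685 − (-0.05447)·(2.27685 − 2.30000) / (-0.05447 − 0.94410) = 2.27685 − (0.00126)/(-0.99857) = 2.27811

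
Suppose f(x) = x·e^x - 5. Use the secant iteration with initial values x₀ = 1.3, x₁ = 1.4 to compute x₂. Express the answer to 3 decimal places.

f(1.3) = -0.22991, f(1.4) = 0.67728
x₂ = 1.40000 − 0.67728·(1.40000 − 1.30000) / (0.67728 − (-0.22991)) = 1.40000 − (0.06773)/(0.90719) = 1.32534

1.325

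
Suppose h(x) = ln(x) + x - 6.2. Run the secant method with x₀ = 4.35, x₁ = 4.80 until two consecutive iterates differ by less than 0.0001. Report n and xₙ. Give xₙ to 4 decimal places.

h(4.35) = -0.379824, h(4.80) = 0.168616
x₂ = 4.800000 − 0.168616·(0.450000)/(0.548440) = 4.661649;  |Δ| = 0.138351
h(4.661649) = 0.001018
x₃ = 4.661649 − 0.001018·(-0.138351)/(-0.167598) = 4.660808;  |Δ| = 0.000841
h(4.660808) = -0.000003
x₄ = 4.660808 − (-0.000003)·(-0.000841)/(-0.001021) = 4.660811;  |Δ| = 0.000002
|x₄ − x₃| = 0.000002 < 0.0001

n = 4, xₙ = 4.6608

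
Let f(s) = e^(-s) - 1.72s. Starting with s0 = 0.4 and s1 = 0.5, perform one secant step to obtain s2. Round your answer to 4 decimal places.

f(0.4) = -0.017680, f(0.5) = -0.253469
s2 = 0.500000 − (-0.253469)·(0.500000 − 0.400000) / (-0.253469 − (-0.017680)) = 0.500000 − (-0.025347)/(-0.235789) = 0.392502

0.3925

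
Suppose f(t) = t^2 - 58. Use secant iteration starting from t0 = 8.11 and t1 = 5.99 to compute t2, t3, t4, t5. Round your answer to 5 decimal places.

f(8.11) = 7.7721000, f(5.99) = -22.1199000
t2 = 5.9900000 − (-22.1199000)·(5.9900000 − 8.1100000) / (-22.1199000 − 7.7721000) = 5.9900000 − (46.8941880)/(-29.8920000) = 7.5587872
f(7.5587872) = -0.8647356
t3 = 7.5587872 − (-0.8647356)·(7.5587872 − 5.9900000) / (-0.8647356 − (-22.1199000)) = 7.5587872 − (-1.3565861)/(21.2551644) = 7.6226111
f(7.6226111) = 0.1041995
t4 = 7.6226111 − 0.1041995·(7.6226111 − 7.5587872) / (0.1041995 − (-0.8647356)) = 7.6226111 − (0.0066504)/(0.9689350) = 7.6157474
f(7.6157474) = -0.0003910
t5 = 7.6157474 − (-0.0003910)·(7.6157474 − 7.6226111) / (-0.0003910 − 0.1041995) = 7.6157474 − (0.0000027)/(-0.1045905) = 7.6157731

7.55879, 7.62261, 7.61575, 7.61577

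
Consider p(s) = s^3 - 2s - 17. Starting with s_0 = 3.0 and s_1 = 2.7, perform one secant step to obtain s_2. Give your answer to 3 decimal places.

2.821

p(3.0) = 4.00000, p(2.7) = -2.71700
s_2 = 2.70000 − (-2.71700)·(2.70000 − 3.00000) / (-2.71700 − 4.00000) = 2.70000 − (0.81510)/(-6.71700) = 2.82135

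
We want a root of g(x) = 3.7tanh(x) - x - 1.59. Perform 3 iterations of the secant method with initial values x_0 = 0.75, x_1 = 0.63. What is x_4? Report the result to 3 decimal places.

0.742

g(0.75) = 0.01005, g(0.63) = -0.15521
x_2 = 0.63000 − (-0.15521)·(0.63000 − 0.75000) / (-0.15521 − 0.01005) = 0.63000 − (0.01862)/(-0.16526) = 0.74270
g(0.74270) = 0.00116
x_3 = 0.74270 − 0.00116·(0.74270 − 0.63000) / (0.00116 − (-0.15521)) = 0.74270 − (0.00013)/(0.15637) = 0.74186
g(0.74186) = 0.00013
x_4 = 0.74186 − 0.00013·(0.74186 − 0.74270) / (0.00013 − 0.00116) = 0.74186 − (0.00000)/(-0.00103) = 0.74175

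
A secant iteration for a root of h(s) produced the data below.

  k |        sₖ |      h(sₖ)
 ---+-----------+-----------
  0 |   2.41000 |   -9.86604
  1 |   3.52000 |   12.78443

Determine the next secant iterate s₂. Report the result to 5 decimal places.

2.89349

s₂ = 3.52000 − 12.78443·(3.52000 − 2.41000) / (12.78443 − (-9.86604))
   = 3.52000 − (14.1907173)/(22.6504700) = 2.8934913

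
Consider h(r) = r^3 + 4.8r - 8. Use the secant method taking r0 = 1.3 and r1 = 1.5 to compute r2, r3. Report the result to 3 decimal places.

1.259, 1.255

h(1.3) = 0.43700, h(1.5) = 2.57500
r2 = 1.50000 − 2.57500·(1.50000 − 1.30000) / (2.57500 − 0.43700) = 1.50000 − (0.51500)/(2.13800) = 1.25912
h(1.25912) = 0.03997
r3 = 1.25912 − 0.03997·(1.25912 − 1.50000) / (0.03997 − 2.57500) = 1.25912 − (-0.00963)/(-2.53503) = 1.25532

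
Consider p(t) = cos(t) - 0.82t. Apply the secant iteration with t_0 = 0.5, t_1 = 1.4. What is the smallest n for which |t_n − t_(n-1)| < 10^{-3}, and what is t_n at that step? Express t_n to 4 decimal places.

p(0.5) = 0.467583, p(1.4) = -0.978033
t_2 = 1.400000 − (-0.978033)·(0.900000)/(-1.445615) = 0.791104;  |Δ| = 0.608896
p(0.791104) = 0.054356
t_3 = 0.791104 − 0.054356·(-0.608896)/(1.032388) = 0.823162;  |Δ| = 0.032059
p(0.823162) = 0.004912
t_4 = 0.823162 − 0.004912·(0.032059)/(-0.049443) = 0.826348;  |Δ| = 0.003185
p(0.826348) = -0.000039
t_5 = 0.826348 − (-0.000039)·(0.003185)/(-0.004951) = 0.826323;  |Δ| = 0.000025
|t_5 − t_4| = 0.000025 < 10^{-3}

n = 5, t_n = 0.8263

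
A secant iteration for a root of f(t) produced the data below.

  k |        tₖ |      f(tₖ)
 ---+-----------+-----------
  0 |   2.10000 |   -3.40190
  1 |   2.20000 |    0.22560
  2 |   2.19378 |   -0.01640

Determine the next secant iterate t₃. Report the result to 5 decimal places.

2.19420

t₃ = 2.19378 − (-0.01640)·(2.19378 − 2.20000) / (-0.01640 − 0.22560)
   = 2.19378 − (0.0001020)/(-0.2420000) = 2.1942015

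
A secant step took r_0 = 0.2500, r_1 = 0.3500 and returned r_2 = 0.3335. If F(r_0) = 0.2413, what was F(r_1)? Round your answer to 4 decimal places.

-0.0477

The secant line through (0.2500, 0.2413) and (0.3500, F(r_1)) crosses zero at r_2 = 0.3335.
So (0.2500, 0.2413), (0.3500, F(r_1)), (0.3335, 0) are collinear:
F(r_1) = 0.2413 · (0.3500 − 0.3335) / (0.2500 − 0.3335) = 0.2413 · (0.016500)/(-0.083500) = -0.047682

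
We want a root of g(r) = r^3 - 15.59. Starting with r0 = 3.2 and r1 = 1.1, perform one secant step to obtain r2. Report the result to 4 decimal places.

g(3.2) = 17.178000, g(1.1) = -14.259000
r2 = 1.100000 − (-14.259000)·(1.100000 − 3.200000) / (-14.259000 − 17.178000) = 1.100000 − (29.943900)/(-31.437000) = 2.052505

2.0525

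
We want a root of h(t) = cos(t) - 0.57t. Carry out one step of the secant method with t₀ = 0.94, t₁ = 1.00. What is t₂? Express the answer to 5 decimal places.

h(0.94) = 0.0539880, h(1.00) = -0.0296977
t₂ = 1.0000000 − (-0.0296977)·(1.0000000 − 0.9400000) / (-0.0296977 − 0.0539880) = 1.0000000 − (-0.0017819)/(-0.0836857) = 0.9787077

0.97871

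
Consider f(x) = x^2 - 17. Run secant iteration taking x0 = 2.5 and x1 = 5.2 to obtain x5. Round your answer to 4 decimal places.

4.1231

f(2.5) = -10.750000, f(5.2) = 10.040000
x2 = 5.200000 − 10.040000·(5.200000 − 2.500000) / (10.040000 − (-10.750000)) = 5.200000 − (27.108000)/(20.790000) = 3.896104
f(3.896104) = -1.820374
x3 = 3.896104 − (-1.820374)·(3.896104 − 5.200000) / (-1.820374 − 10.040000) = 3.896104 − (2.373579)/(-11.860374) = 4.096231
f(4.096231) = -0.220894
x4 = 4.096231 − (-0.220894)·(4.096231 − 3.896104) / (-0.220894 − (-1.820374)) = 4.096231 − (-0.044207)/(1.599481) = 4.123869
f(4.123869) = 0.006295
x5 = 4.123869 − 0.006295·(4.123869 − 4.096231) / (0.006295 − (-0.220894)) = 4.123869 − (0.000174)/(0.227189) = 4.123103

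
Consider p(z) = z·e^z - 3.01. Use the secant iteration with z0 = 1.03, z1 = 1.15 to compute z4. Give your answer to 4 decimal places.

p(1.03) = -0.124902, p(1.15) = 0.621922
z2 = 1.150000 − 0.621922·(1.150000 − 1.030000) / (0.621922 − (-0.124902)) = 1.150000 − (0.074631)/(0.746824) = 1.050069
p(1.050069) = -0.009060
z3 = 1.050069 − (-0.009060)·(1.050069 − 1.150000) / (-0.009060 − 0.621922) = 1.050069 − (0.000905)/(-0.630982) = 1.051504
p(1.051504) = -0.000644
z4 = 1.051504 − (-0.000644)·(1.051504 − 1.050069) / (-0.000644 − (-0.009060)) = 1.051504 − (-0.000001)/(0.008416) = 1.051614

1.0516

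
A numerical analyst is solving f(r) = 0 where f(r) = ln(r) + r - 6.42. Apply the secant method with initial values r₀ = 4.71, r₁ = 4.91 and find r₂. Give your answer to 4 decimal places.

f(4.71) = -0.160312, f(4.91) = 0.081274
r₂ = 4.910000 − 0.081274·(4.910000 − 4.710000) / (0.081274 − (-0.160312)) = 4.910000 − (0.016255)/(0.241586) = 4.842716

4.8427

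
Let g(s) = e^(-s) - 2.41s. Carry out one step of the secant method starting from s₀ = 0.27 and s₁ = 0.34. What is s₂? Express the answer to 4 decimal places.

0.3058

g(0.27) = 0.112679, g(0.34) = -0.107630
s₂ = 0.340000 − (-0.107630)·(0.340000 − 0.270000) / (-0.107630 − 0.112679) = 0.340000 − (-0.007534)/(-0.220309) = 0.305802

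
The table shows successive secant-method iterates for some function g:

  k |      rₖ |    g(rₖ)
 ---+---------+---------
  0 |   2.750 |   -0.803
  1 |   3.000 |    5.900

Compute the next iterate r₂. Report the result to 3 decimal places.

2.780

r₂ = 3.000 − 5.900·(3.000 − 2.750) / (5.900 − (-0.803))
   = 3.000 − (1.47500)/(6.70300) = 2.77995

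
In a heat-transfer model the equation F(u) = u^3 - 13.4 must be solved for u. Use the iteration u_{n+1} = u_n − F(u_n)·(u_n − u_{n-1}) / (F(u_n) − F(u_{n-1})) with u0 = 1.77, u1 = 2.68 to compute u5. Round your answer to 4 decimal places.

2.3752

F(1.77) = -7.854767, F(2.68) = 5.848832
u2 = 2.680000 − 5.848832·(2.680000 − 1.770000) / (5.848832 − (-7.854767)) = 2.680000 − (5.322437)/(13.703599) = 2.291603
F(2.291603) = -1.365775
u3 = 2.291603 − (-1.365775)·(2.291603 − 2.680000) / (-1.365775 − 5.848832) = 2.291603 − (0.530463)/(-7.214607) = 2.365129
F(2.365129) = -0.169855
u4 = 2.365129 − (-0.169855)·(2.365129 − 2.291603) / (-0.169855 − (-1.365775)) = 2.365129 − (-0.012489)/(1.195920) = 2.375572
F(2.375572) = 0.006166
u5 = 2.375572 − 0.006166·(2.375572 − 2.365129) / (0.006166 − (-0.169855)) = 2.375572 − (0.000064)/(0.176021) = 2.375206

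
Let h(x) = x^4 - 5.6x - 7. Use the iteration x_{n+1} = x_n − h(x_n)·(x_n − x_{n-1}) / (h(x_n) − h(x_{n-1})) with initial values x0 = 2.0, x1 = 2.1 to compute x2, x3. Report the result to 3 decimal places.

h(2.0) = -2.20000, h(2.1) = 0.68810
x2 = 2.10000 − 0.68810·(2.10000 − 2.00000) / (0.68810 − (-2.20000)) = 2.10000 − (0.06881)/(2.88810) = 2.07617
h(2.07617) = -0.04616
x3 = 2.07617 − (-0.04616)·(2.07617 − 2.10000) / (-0.04616 − 0.68810) = 2.07617 − (0.00110)/(-0.73426) = 2.07767

2.076, 2.078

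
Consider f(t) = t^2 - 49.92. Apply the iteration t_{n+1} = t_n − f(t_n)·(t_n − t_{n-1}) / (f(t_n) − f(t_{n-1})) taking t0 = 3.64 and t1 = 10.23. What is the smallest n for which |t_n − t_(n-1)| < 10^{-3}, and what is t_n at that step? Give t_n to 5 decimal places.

f(3.64) = -36.6704000, f(10.23) = 54.7329000
t2 = 10.2300000 − 54.7329000·(6.5900000)/(91.4033000) = 6.2838645;  |Δ| = 3.9461355
f(6.2838645) = -10.4330475
t3 = 6.2838645 − (-10.4330475)·(-3.9461355)/(-65.1659475) = 6.9156395;  |Δ| = 0.6317750
f(6.9156395) = -2.0939303
t4 = 6.9156395 − (-2.0939303)·(0.6317750)/(8.3391172) = 7.0742765;  |Δ| = 0.1586370
f(7.0742765) = 0.1253886
t5 = 7.0742765 − 0.1253886·(0.1586370)/(2.2193189) = 7.0653138;  |Δ| = 0.0089628
f(7.0653138) = -0.0013415
t6 = 7.0653138 − (-0.0013415)·(-0.0089628)/(-0.1267301) = 7.0654086;  |Δ| = 0.0000949
|t6 − t5| = 0.0000949 < 10^{-3}

n = 6, t_n = 7.06541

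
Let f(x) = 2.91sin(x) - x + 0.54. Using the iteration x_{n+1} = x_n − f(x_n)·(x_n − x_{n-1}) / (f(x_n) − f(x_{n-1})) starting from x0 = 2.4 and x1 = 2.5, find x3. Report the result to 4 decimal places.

f(2.4) = 0.105598, f(2.5) = -0.218446
x2 = 2.500000 − (-0.218446)·(2.500000 − 2.400000) / (-0.218446 − 0.105598) = 2.500000 − (-0.021845)/(-0.324044) = 2.432588
f(2.432588) = 0.002052
x3 = 2.432588 − 0.002052·(2.432588 − 2.500000) / (0.002052 − (-0.218446)) = 2.432588 − (-0.000138)/(0.220498) = 2.433215

2.4332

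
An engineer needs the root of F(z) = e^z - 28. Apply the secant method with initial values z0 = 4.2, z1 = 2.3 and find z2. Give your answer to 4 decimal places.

2.9039

F(4.2) = 38.686331, F(2.3) = -18.025818
z2 = 2.300000 − (-18.025818)·(2.300000 − 4.200000) / (-18.025818 − 38.686331) = 2.300000 − (34.249053)/(-56.712149) = 2.903910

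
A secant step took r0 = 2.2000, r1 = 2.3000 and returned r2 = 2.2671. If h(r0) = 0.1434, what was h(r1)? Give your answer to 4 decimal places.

The secant line through (2.2000, 0.1434) and (2.3000, h(r1)) crosses zero at r2 = 2.2671.
So (2.2000, 0.1434), (2.3000, h(r1)), (2.2671, 0) are collinear:
h(r1) = 0.1434 · (2.3000 − 2.2671) / (2.2000 − 2.2671) = 0.1434 · (0.032900)/(-0.067100) = -0.070311

-0.0703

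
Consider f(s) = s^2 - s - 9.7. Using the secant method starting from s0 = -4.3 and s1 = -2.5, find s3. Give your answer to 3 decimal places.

-2.655

f(-4.3) = 13.09000, f(-2.5) = -0.95000
s2 = -2.50000 − (-0.95000)·(-2.50000 − (-4.30000)) / (-0.95000 − 13.09000) = -2.50000 − (-1.71000)/(-14.04000) = -2.62179
f(-2.62179) = -0.20440
s3 = -2.62179 − (-0.20440)·(-2.62179 − (-2.50000)) / (-0.20440 − (-0.95000)) = -2.62179 − (0.02489)/(0.74560) = -2.65518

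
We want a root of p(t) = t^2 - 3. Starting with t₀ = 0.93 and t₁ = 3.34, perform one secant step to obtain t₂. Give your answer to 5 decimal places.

1.43002

p(0.93) = -2.1351000, p(3.34) = 8.1556000
t₂ = 3.3400000 − 8.1556000·(3.3400000 − 0.9300000) / (8.1556000 − (-2.1351000)) = 3.3400000 − (19.6549960)/(10.2907000) = 1.4300234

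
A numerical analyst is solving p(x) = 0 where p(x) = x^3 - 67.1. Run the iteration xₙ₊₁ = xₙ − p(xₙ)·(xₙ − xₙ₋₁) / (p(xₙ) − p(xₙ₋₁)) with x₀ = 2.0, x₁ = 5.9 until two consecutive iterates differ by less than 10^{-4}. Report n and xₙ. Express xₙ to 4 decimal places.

p(2.0) = -59.100000, p(5.9) = 138.279000
x₂ = 5.900000 − 138.279000·(3.900000)/(197.379000) = 3.167753;  |Δ| = 2.732247
p(3.167753) = -35.312666
x₃ = 3.167753 − (-35.312666)·(-2.732247)/(-173.591666) = 3.723557;  |Δ| = 0.555804
p(3.723557) = -15.473331
x₄ = 3.723557 − (-15.473331)·(0.555804)/(19.839335) = 4.157046;  |Δ| = 0.433489
p(4.157046) = 4.738064
x₅ = 4.157046 − 4.738064·(0.433489)/(20.211395) = 4.055426;  |Δ| = 0.101621
p(4.055426) = -0.402540
x₆ = 4.055426 − (-0.402540)·(-0.101621)/(-5.140603) = 4.063383;  |Δ| = 0.007958
p(4.063383) = -0.009150
x₇ = 4.063383 − (-0.009150)·(0.007958)/(0.393390) = 4.063568;  |Δ| = 0.000185
p(4.063568) = 0.000018
x₈ = 4.063568 − 0.000018·(0.000185)/(0.009168) = 4.063568;  |Δ| = 0.000000
|x₈ − x₇| = 0.000000 < 10^{-4}

n = 8, xₙ = 4.0636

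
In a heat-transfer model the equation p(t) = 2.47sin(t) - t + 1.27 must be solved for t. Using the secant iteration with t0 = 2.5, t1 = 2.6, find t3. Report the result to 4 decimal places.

p(2.5) = 0.248226, p(2.6) = -0.056712
t2 = 2.600000 − (-0.056712)·(2.600000 − 2.500000) / (-0.056712 − 0.248226) = 2.600000 − (-0.005671)/(-0.304938) = 2.581402
p(2.581402) = 0.001026
t3 = 2.581402 − 0.001026·(2.581402 − 2.600000) / (0.001026 − (-0.056712)) = 2.581402 − (-0.000019)/(0.057738) = 2.581733

2.5817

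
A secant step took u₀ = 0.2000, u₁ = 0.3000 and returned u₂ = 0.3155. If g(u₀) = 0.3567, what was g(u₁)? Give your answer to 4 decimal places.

0.0479

The secant line through (0.2000, 0.3567) and (0.3000, g(u₁)) crosses zero at u₂ = 0.3155.
So (0.2000, 0.3567), (0.3000, g(u₁)), (0.3155, 0) are collinear:
g(u₁) = 0.3567 · (0.3000 − 0.3155) / (0.2000 − 0.3155) = 0.3567 · (-0.015500)/(-0.115500) = 0.047869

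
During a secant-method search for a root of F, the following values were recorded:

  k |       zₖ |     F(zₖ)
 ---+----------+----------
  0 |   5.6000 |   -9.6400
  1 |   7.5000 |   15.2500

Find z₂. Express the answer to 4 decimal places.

6.3359

z₂ = 7.5000 − 15.2500·(7.5000 − 5.6000) / (15.2500 − (-9.6400))
   = 7.5000 − (28.975000)/(24.890000) = 6.335878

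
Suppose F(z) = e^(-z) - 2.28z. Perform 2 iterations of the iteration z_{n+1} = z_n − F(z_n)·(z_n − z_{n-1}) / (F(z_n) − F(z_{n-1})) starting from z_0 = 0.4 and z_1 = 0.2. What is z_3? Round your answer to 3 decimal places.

F(0.4) = -0.24168, F(0.2) = 0.36273
z_2 = 0.20000 − 0.36273·(0.20000 − 0.40000) / (0.36273 − (-0.24168)) = 0.20000 − (-0.07255)/(0.60441) = 0.32003
F(0.32003) = -0.00353
z_3 = 0.32003 − (-0.00353)·(0.32003 − 0.20000) / (-0.00353 − 0.36273) = 0.32003 − (-0.00042)/(-0.36627) = 0.31887

0.319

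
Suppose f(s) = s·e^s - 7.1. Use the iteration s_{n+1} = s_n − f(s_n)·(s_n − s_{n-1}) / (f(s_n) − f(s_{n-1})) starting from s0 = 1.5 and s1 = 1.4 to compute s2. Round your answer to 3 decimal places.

1.536

f(1.5) = -0.37747, f(1.4) = -1.42272
s2 = 1.40000 − (-1.42272)·(1.40000 − 1.50000) / (-1.42272 − (-0.37747)) = 1.40000 − (0.14227)/(-1.04525) = 1.53611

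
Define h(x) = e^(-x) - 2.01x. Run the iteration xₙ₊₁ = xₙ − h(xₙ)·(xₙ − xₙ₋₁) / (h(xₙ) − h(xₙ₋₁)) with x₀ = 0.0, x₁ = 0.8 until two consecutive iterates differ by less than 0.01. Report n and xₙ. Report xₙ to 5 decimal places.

h(0.0) = 1.0000000, h(0.8) = -1.1586710
x₂ = 0.8000000 − (-1.1586710)·(0.8000000)/(-2.1586710) = 0.3705984;  |Δ| = 0.4294016
h(0.3705984) = -0.0545816
x₃ = 0.3705984 − (-0.0545816)·(-0.4294016)/(1.1040894) = 0.3493705;  |Δ| = 0.0212278
h(0.3493705) = 0.0028970
x₄ = 0.3493705 − 0.0028970·(-0.0212278)/(0.0574786) = 0.3504405;  |Δ| = 0.0010699
|x₄ − x₃| = 0.0010699 < 0.01

n = 4, xₙ = 0.35044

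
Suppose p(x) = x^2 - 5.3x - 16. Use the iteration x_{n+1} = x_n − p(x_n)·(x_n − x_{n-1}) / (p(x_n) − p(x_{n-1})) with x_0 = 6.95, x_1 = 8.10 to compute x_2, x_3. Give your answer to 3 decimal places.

p(6.95) = -4.53250, p(8.10) = 6.68000
x_2 = 8.10000 − 6.68000·(8.10000 − 6.95000) / (6.68000 − (-4.53250)) = 8.10000 − (7.68200)/(11.21250) = 7.41487
p(7.41487) = -0.31850
x_3 = 7.41487 − (-0.31850)·(7.41487 − 8.10000) / (-0.31850 − 6.68000) = 7.41487 − (0.21821)/(-6.99850) = 7.44605

7.415, 7.446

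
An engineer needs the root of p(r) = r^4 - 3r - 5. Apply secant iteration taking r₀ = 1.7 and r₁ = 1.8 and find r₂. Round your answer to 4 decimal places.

1.7947

p(1.7) = -1.747900, p(1.8) = 0.097600
r₂ = 1.800000 − 0.097600·(1.800000 − 1.700000) / (0.097600 − (-1.747900)) = 1.800000 − (0.009760)/(1.845500) = 1.794711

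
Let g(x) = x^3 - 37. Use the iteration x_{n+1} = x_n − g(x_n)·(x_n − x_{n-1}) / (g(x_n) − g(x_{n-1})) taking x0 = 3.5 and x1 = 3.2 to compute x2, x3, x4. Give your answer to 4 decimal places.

g(3.5) = 5.875000, g(3.2) = -4.232000
x2 = 3.200000 − (-4.232000)·(3.200000 − 3.500000) / (-4.232000 − 5.875000) = 3.200000 − (1.269600)/(-10.107000) = 3.325616
g(3.325616) = -0.219615
x3 = 3.325616 − (-0.219615)·(3.325616 − 3.200000) / (-0.219615 − (-4.232000)) = 3.325616 − (-0.027587)/(4.012385) = 3.332491
g(3.332491) = 0.008980
x4 = 3.332491 − 0.008980·(3.332491 − 3.325616) / (0.008980 − (-0.219615)) = 3.332491 − (0.000062)/(0.228595) = 3.332221

3.3256, 3.3325, 3.3322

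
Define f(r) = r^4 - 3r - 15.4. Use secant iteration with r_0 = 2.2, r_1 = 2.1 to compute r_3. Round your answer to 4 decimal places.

f(2.2) = 1.425600, f(2.1) = -2.251900
r_2 = 2.100000 − (-2.251900)·(2.100000 − 2.200000) / (-2.251900 − 1.425600) = 2.100000 − (0.225190)/(-3.677500) = 2.161235
f(2.161235) = -0.066073
r_3 = 2.161235 − (-0.066073)·(2.161235 − 2.100000) / (-0.066073 − (-2.251900)) = 2.161235 − (-0.004046)/(2.185827) = 2.163086

2.1631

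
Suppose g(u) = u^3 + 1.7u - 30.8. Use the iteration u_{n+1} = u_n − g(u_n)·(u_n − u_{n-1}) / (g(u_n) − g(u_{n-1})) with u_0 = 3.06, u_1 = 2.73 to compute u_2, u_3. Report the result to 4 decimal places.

g(3.06) = 3.054616, g(2.73) = -5.812583
u_2 = 2.730000 − (-5.812583)·(2.730000 − 3.060000) / (-5.812583 − 3.054616) = 2.730000 − (1.918152)/(-8.867199) = 2.946320
g(2.946320) = -0.214837
u_3 = 2.946320 − (-0.214837)·(2.946320 − 2.730000) / (-0.214837 − (-5.812583)) = 2.946320 − (-0.046474)/(5.597746) = 2.954622

2.9463, 2.9546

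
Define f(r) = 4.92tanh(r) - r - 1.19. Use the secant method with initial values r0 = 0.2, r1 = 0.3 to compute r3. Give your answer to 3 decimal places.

0.316

f(0.2) = -0.41891, f(0.3) = -0.05674
r2 = 0.30000 − (-0.05674)·(0.30000 − 0.20000) / (-0.05674 − (-0.41891)) = 0.30000 − (-0.00567)/(0.36217) = 0.31567
f(0.31567) = -0.00219
r3 = 0.31567 − (-0.00219)·(0.31567 − 0.30000) / (-0.00219 − (-0.05674)) = 0.31567 − (-0.00003)/(0.05455) = 0.31630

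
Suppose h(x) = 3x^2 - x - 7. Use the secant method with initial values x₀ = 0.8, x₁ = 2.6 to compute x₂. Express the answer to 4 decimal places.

1.4391

h(0.8) = -5.880000, h(2.6) = 10.680000
x₂ = 2.600000 − 10.680000·(2.600000 − 0.800000) / (10.680000 − (-5.880000)) = 2.600000 − (19.224000)/(16.560000) = 1.439130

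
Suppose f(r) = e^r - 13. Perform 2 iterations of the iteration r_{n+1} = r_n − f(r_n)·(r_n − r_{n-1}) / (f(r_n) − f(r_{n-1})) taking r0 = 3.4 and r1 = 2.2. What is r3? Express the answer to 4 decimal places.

2.5922

f(3.4) = 16.964100, f(2.2) = -3.974987
r2 = 2.200000 − (-3.974987)·(2.200000 − 3.400000) / (-3.974987 − 16.964100) = 2.200000 − (4.769984)/(-20.939087) = 2.427803
f(2.427803) = -1.666048
r3 = 2.427803 − (-1.666048)·(2.427803 − 2.200000) / (-1.666048 − (-3.974987)) = 2.427803 − (-0.379530)/(2.308939) = 2.592177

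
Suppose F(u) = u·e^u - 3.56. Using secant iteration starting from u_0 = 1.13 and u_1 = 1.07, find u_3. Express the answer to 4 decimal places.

F(1.13) = -0.061908, F(1.07) = -0.440544
u_2 = 1.070000 − (-0.440544)·(1.070000 − 1.130000) / (-0.440544 − (-0.061908)) = 1.070000 − (0.026433)/(-0.378636) = 1.139810
F(1.139810) = 0.003246
u_3 = 1.139810 − 0.003246·(1.139810 − 1.070000) / (0.003246 − (-0.440544)) = 1.139810 − (0.000227)/(0.443790) = 1.139300

1.1393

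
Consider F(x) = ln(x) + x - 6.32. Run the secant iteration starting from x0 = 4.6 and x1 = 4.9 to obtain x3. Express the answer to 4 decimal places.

F(4.6) = -0.193944, F(4.9) = 0.169235
x2 = 4.900000 − 0.169235·(4.900000 − 4.600000) / (0.169235 − (-0.193944)) = 4.900000 − (0.050771)/(0.363179) = 4.760205
F(4.760205) = 0.000496
x3 = 4.760205 − 0.000496·(4.760205 − 4.900000) / (0.000496 − 0.169235) = 4.760205 − (-0.000069)/(-0.168739) = 4.759794

4.7598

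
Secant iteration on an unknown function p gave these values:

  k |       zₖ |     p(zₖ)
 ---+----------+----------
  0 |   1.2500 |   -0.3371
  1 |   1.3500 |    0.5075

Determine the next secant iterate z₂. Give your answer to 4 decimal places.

z₂ = 1.3500 − 0.5075·(1.3500 − 1.2500) / (0.5075 − (-0.3371))
   = 1.3500 − (0.050750)/(0.844600) = 1.289912

1.2899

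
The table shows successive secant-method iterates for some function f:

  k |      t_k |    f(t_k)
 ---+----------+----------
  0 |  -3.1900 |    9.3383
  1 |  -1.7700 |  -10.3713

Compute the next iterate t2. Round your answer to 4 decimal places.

-2.5172

t2 = -1.7700 − (-10.3713)·(-1.7700 − (-3.1900)) / (-10.3713 − 9.3383)
   = -1.7700 − (-14.727246)/(-19.709600) = -2.517212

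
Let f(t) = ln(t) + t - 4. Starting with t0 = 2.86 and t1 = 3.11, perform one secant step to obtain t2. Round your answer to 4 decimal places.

2.9268

f(2.86) = -0.089178, f(3.11) = 0.244623
t2 = 3.110000 − 0.244623·(3.110000 − 2.860000) / (0.244623 − (-0.089178)) = 3.110000 − (0.061156)/(0.333801) = 2.926790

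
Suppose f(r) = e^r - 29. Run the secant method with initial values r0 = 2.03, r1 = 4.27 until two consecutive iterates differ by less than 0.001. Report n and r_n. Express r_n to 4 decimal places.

f(2.03) = -21.385914, f(4.27) = 42.521636
r2 = 4.270000 − 42.521636·(2.240000)/(63.907549) = 2.779590;  |Δ| = 1.490410
f(2.779590) = -12.887590
r3 = 2.779590 − (-12.887590)·(-1.490410)/(-55.409225) = 3.126243;  |Δ| = 0.346653
f(3.126243) = -6.211793
r4 = 3.126243 − (-6.211793)·(0.346653)/(6.675797) = 3.448802;  |Δ| = 0.322559
f(3.448802) = 2.462686
r5 = 3.448802 − 2.462686·(0.322559)/(8.674478) = 3.357228;  |Δ| = 0.091575
f(3.357228) = -0.290511
r6 = 3.357228 − (-0.290511)·(-0.091575)/(-2.753197) = 3.366890;  |Δ| = 0.009663
f(3.366890) = -0.011754
r7 = 3.366890 − (-0.011754)·(0.009663)/(0.278757) = 3.367298;  |Δ| = 0.000407
|r7 − r6| = 0.000407 < 0.001

n = 7, r_n = 3.3673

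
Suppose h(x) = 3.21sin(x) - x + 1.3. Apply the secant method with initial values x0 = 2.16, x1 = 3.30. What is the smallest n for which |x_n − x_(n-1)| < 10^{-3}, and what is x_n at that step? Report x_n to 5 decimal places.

h(2.16) = 1.8087409, h(3.30) = -2.5063637
x2 = 3.3000000 − (-2.5063637)·(1.1400000)/(-4.3151046) = 2.6378481;  |Δ| = 0.6621519
h(2.6378481) = 0.2116455
x3 = 2.6378481 − 0.2116455·(-0.6621519)/(2.7180092) = 2.6894085;  |Δ| = 0.0515603
h(2.6894085) = 0.0131408
x4 = 2.6894085 − 0.0131408·(0.0515603)/(-0.1985047) = 2.6928217;  |Δ| = 0.0034132
h(2.6928217) = -0.0001359
x5 = 2.6928217 − (-0.0001359)·(0.0034132)/(-0.0132767) = 2.6927868;  |Δ| = 0.0000349
|x5 − x4| = 0.0000349 < 10^{-3}

n = 5, x_n = 2.69279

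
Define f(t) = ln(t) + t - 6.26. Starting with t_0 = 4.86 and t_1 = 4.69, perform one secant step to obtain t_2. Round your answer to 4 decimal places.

f(4.86) = 0.181038, f(4.69) = -0.024567
t_2 = 4.690000 − (-0.024567)·(4.690000 − 4.860000) / (-0.024567 − 0.181038) = 4.690000 − (0.004176)/(-0.205606) = 4.710313

4.7103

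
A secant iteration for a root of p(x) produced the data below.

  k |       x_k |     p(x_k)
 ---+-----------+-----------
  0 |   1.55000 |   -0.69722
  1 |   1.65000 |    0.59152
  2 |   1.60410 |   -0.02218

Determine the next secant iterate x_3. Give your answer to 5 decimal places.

x_3 = 1.60410 − (-0.02218)·(1.60410 − 1.65000) / (-0.02218 − 0.59152)
   = 1.60410 − (0.0010181)/(-0.6137000) = 1.6057589

1.60576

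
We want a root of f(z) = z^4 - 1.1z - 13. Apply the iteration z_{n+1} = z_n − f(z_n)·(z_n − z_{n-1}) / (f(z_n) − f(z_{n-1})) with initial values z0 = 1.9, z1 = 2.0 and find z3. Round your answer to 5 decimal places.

1.97354

f(1.9) = -2.0579000, f(2.0) = 0.8000000
z2 = 2.0000000 − 0.8000000·(2.0000000 − 1.9000000) / (0.8000000 − (-2.0579000)) = 2.0000000 − (0.0800000)/(2.8579000) = 1.9720074
f(1.9720074) = -0.0463396
z3 = 1.9720074 − (-0.0463396)·(1.9720074 − 2.0000000) / (-0.0463396 − 0.8000000) = 1.9720074 − (0.0012972)/(-0.8463396) = 1.9735401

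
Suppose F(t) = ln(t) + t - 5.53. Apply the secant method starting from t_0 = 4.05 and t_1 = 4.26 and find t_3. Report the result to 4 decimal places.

F(4.05) = -0.081283, F(4.26) = 0.179269
t_2 = 4.260000 − 0.179269·(4.260000 − 4.050000) / (0.179269 − (-0.081283)) = 4.260000 − (0.037647)/(0.260552) = 4.115513
F(4.115513) = 0.000276
t_3 = 4.115513 − 0.000276·(4.115513 − 4.260000) / (0.000276 − 0.179269) = 4.115513 − (-0.000040)/(-0.178993) = 4.115290

4.1153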